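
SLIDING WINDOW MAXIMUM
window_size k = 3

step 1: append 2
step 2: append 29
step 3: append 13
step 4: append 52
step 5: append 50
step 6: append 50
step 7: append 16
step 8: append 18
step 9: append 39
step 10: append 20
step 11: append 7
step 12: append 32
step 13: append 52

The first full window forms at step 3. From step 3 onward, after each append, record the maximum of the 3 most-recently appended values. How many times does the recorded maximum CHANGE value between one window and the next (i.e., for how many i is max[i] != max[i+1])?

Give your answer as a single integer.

step 1: append 2 -> window=[2] (not full yet)
step 2: append 29 -> window=[2, 29] (not full yet)
step 3: append 13 -> window=[2, 29, 13] -> max=29
step 4: append 52 -> window=[29, 13, 52] -> max=52
step 5: append 50 -> window=[13, 52, 50] -> max=52
step 6: append 50 -> window=[52, 50, 50] -> max=52
step 7: append 16 -> window=[50, 50, 16] -> max=50
step 8: append 18 -> window=[50, 16, 18] -> max=50
step 9: append 39 -> window=[16, 18, 39] -> max=39
step 10: append 20 -> window=[18, 39, 20] -> max=39
step 11: append 7 -> window=[39, 20, 7] -> max=39
step 12: append 32 -> window=[20, 7, 32] -> max=32
step 13: append 52 -> window=[7, 32, 52] -> max=52
Recorded maximums: 29 52 52 52 50 50 39 39 39 32 52
Changes between consecutive maximums: 5

Answer: 5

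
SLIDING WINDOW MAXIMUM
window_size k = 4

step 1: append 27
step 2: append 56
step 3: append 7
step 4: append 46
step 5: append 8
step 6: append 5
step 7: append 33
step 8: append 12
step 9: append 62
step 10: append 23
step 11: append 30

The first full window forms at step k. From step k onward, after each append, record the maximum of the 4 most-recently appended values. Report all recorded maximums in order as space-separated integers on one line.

step 1: append 27 -> window=[27] (not full yet)
step 2: append 56 -> window=[27, 56] (not full yet)
step 3: append 7 -> window=[27, 56, 7] (not full yet)
step 4: append 46 -> window=[27, 56, 7, 46] -> max=56
step 5: append 8 -> window=[56, 7, 46, 8] -> max=56
step 6: append 5 -> window=[7, 46, 8, 5] -> max=46
step 7: append 33 -> window=[46, 8, 5, 33] -> max=46
step 8: append 12 -> window=[8, 5, 33, 12] -> max=33
step 9: append 62 -> window=[5, 33, 12, 62] -> max=62
step 10: append 23 -> window=[33, 12, 62, 23] -> max=62
step 11: append 30 -> window=[12, 62, 23, 30] -> max=62

Answer: 56 56 46 46 33 62 62 62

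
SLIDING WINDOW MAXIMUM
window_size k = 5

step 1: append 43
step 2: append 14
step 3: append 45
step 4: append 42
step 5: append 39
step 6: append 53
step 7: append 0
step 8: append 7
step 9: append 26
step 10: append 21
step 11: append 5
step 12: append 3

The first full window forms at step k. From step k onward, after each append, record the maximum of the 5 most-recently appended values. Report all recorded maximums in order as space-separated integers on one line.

step 1: append 43 -> window=[43] (not full yet)
step 2: append 14 -> window=[43, 14] (not full yet)
step 3: append 45 -> window=[43, 14, 45] (not full yet)
step 4: append 42 -> window=[43, 14, 45, 42] (not full yet)
step 5: append 39 -> window=[43, 14, 45, 42, 39] -> max=45
step 6: append 53 -> window=[14, 45, 42, 39, 53] -> max=53
step 7: append 0 -> window=[45, 42, 39, 53, 0] -> max=53
step 8: append 7 -> window=[42, 39, 53, 0, 7] -> max=53
step 9: append 26 -> window=[39, 53, 0, 7, 26] -> max=53
step 10: append 21 -> window=[53, 0, 7, 26, 21] -> max=53
step 11: append 5 -> window=[0, 7, 26, 21, 5] -> max=26
step 12: append 3 -> window=[7, 26, 21, 5, 3] -> max=26

Answer: 45 53 53 53 53 53 26 26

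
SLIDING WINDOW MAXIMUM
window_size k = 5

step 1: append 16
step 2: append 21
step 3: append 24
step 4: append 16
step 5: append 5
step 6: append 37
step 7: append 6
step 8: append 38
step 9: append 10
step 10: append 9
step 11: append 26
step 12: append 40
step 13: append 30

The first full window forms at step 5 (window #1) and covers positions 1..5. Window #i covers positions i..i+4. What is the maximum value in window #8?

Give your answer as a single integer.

step 1: append 16 -> window=[16] (not full yet)
step 2: append 21 -> window=[16, 21] (not full yet)
step 3: append 24 -> window=[16, 21, 24] (not full yet)
step 4: append 16 -> window=[16, 21, 24, 16] (not full yet)
step 5: append 5 -> window=[16, 21, 24, 16, 5] -> max=24
step 6: append 37 -> window=[21, 24, 16, 5, 37] -> max=37
step 7: append 6 -> window=[24, 16, 5, 37, 6] -> max=37
step 8: append 38 -> window=[16, 5, 37, 6, 38] -> max=38
step 9: append 10 -> window=[5, 37, 6, 38, 10] -> max=38
step 10: append 9 -> window=[37, 6, 38, 10, 9] -> max=38
step 11: append 26 -> window=[6, 38, 10, 9, 26] -> max=38
step 12: append 40 -> window=[38, 10, 9, 26, 40] -> max=40
Window #8 max = 40

Answer: 40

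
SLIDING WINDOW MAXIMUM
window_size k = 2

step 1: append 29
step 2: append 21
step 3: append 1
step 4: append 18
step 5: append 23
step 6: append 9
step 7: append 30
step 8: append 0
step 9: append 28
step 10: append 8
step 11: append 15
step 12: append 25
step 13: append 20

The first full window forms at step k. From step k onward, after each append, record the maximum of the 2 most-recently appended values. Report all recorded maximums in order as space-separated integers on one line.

step 1: append 29 -> window=[29] (not full yet)
step 2: append 21 -> window=[29, 21] -> max=29
step 3: append 1 -> window=[21, 1] -> max=21
step 4: append 18 -> window=[1, 18] -> max=18
step 5: append 23 -> window=[18, 23] -> max=23
step 6: append 9 -> window=[23, 9] -> max=23
step 7: append 30 -> window=[9, 30] -> max=30
step 8: append 0 -> window=[30, 0] -> max=30
step 9: append 28 -> window=[0, 28] -> max=28
step 10: append 8 -> window=[28, 8] -> max=28
step 11: append 15 -> window=[8, 15] -> max=15
step 12: append 25 -> window=[15, 25] -> max=25
step 13: append 20 -> window=[25, 20] -> max=25

Answer: 29 21 18 23 23 30 30 28 28 15 25 25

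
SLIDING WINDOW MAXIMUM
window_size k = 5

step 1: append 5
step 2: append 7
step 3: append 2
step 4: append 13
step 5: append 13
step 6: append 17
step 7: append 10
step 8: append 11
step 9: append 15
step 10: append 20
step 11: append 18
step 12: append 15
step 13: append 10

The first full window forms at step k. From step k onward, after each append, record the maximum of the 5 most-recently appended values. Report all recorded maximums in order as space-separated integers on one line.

Answer: 13 17 17 17 17 20 20 20 20

Derivation:
step 1: append 5 -> window=[5] (not full yet)
step 2: append 7 -> window=[5, 7] (not full yet)
step 3: append 2 -> window=[5, 7, 2] (not full yet)
step 4: append 13 -> window=[5, 7, 2, 13] (not full yet)
step 5: append 13 -> window=[5, 7, 2, 13, 13] -> max=13
step 6: append 17 -> window=[7, 2, 13, 13, 17] -> max=17
step 7: append 10 -> window=[2, 13, 13, 17, 10] -> max=17
step 8: append 11 -> window=[13, 13, 17, 10, 11] -> max=17
step 9: append 15 -> window=[13, 17, 10, 11, 15] -> max=17
step 10: append 20 -> window=[17, 10, 11, 15, 20] -> max=20
step 11: append 18 -> window=[10, 11, 15, 20, 18] -> max=20
step 12: append 15 -> window=[11, 15, 20, 18, 15] -> max=20
step 13: append 10 -> window=[15, 20, 18, 15, 10] -> max=20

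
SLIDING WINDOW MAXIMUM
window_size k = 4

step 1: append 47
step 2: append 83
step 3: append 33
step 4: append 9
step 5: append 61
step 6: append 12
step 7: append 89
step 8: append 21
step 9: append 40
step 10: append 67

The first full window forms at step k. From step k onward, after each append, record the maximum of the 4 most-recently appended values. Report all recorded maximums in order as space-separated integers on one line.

step 1: append 47 -> window=[47] (not full yet)
step 2: append 83 -> window=[47, 83] (not full yet)
step 3: append 33 -> window=[47, 83, 33] (not full yet)
step 4: append 9 -> window=[47, 83, 33, 9] -> max=83
step 5: append 61 -> window=[83, 33, 9, 61] -> max=83
step 6: append 12 -> window=[33, 9, 61, 12] -> max=61
step 7: append 89 -> window=[9, 61, 12, 89] -> max=89
step 8: append 21 -> window=[61, 12, 89, 21] -> max=89
step 9: append 40 -> window=[12, 89, 21, 40] -> max=89
step 10: append 67 -> window=[89, 21, 40, 67] -> max=89

Answer: 83 83 61 89 89 89 89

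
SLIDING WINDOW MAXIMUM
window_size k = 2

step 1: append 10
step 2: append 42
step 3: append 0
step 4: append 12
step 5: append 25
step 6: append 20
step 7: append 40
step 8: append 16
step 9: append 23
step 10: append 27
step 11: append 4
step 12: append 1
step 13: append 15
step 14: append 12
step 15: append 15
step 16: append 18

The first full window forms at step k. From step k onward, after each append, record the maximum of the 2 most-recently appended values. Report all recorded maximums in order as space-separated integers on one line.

step 1: append 10 -> window=[10] (not full yet)
step 2: append 42 -> window=[10, 42] -> max=42
step 3: append 0 -> window=[42, 0] -> max=42
step 4: append 12 -> window=[0, 12] -> max=12
step 5: append 25 -> window=[12, 25] -> max=25
step 6: append 20 -> window=[25, 20] -> max=25
step 7: append 40 -> window=[20, 40] -> max=40
step 8: append 16 -> window=[40, 16] -> max=40
step 9: append 23 -> window=[16, 23] -> max=23
step 10: append 27 -> window=[23, 27] -> max=27
step 11: append 4 -> window=[27, 4] -> max=27
step 12: append 1 -> window=[4, 1] -> max=4
step 13: append 15 -> window=[1, 15] -> max=15
step 14: append 12 -> window=[15, 12] -> max=15
step 15: append 15 -> window=[12, 15] -> max=15
step 16: append 18 -> window=[15, 18] -> max=18

Answer: 42 42 12 25 25 40 40 23 27 27 4 15 15 15 18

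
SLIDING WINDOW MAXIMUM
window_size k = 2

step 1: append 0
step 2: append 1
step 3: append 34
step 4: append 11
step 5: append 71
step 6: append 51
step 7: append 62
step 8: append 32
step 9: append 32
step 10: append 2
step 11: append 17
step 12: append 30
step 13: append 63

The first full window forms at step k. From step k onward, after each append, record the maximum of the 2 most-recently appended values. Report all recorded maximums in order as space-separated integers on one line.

step 1: append 0 -> window=[0] (not full yet)
step 2: append 1 -> window=[0, 1] -> max=1
step 3: append 34 -> window=[1, 34] -> max=34
step 4: append 11 -> window=[34, 11] -> max=34
step 5: append 71 -> window=[11, 71] -> max=71
step 6: append 51 -> window=[71, 51] -> max=71
step 7: append 62 -> window=[51, 62] -> max=62
step 8: append 32 -> window=[62, 32] -> max=62
step 9: append 32 -> window=[32, 32] -> max=32
step 10: append 2 -> window=[32, 2] -> max=32
step 11: append 17 -> window=[2, 17] -> max=17
step 12: append 30 -> window=[17, 30] -> max=30
step 13: append 63 -> window=[30, 63] -> max=63

Answer: 1 34 34 71 71 62 62 32 32 17 30 63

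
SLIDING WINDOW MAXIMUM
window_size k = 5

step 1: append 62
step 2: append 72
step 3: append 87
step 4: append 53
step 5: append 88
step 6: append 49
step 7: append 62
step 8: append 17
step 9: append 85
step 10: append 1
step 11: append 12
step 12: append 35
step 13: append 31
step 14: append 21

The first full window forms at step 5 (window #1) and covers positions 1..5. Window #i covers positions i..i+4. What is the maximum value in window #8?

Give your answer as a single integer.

step 1: append 62 -> window=[62] (not full yet)
step 2: append 72 -> window=[62, 72] (not full yet)
step 3: append 87 -> window=[62, 72, 87] (not full yet)
step 4: append 53 -> window=[62, 72, 87, 53] (not full yet)
step 5: append 88 -> window=[62, 72, 87, 53, 88] -> max=88
step 6: append 49 -> window=[72, 87, 53, 88, 49] -> max=88
step 7: append 62 -> window=[87, 53, 88, 49, 62] -> max=88
step 8: append 17 -> window=[53, 88, 49, 62, 17] -> max=88
step 9: append 85 -> window=[88, 49, 62, 17, 85] -> max=88
step 10: append 1 -> window=[49, 62, 17, 85, 1] -> max=85
step 11: append 12 -> window=[62, 17, 85, 1, 12] -> max=85
step 12: append 35 -> window=[17, 85, 1, 12, 35] -> max=85
Window #8 max = 85

Answer: 85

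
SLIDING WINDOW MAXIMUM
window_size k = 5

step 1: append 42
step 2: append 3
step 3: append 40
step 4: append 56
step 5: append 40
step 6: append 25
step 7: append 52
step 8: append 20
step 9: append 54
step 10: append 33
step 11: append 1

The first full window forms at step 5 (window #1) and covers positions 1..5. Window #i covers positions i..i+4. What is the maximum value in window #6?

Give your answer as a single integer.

Answer: 54

Derivation:
step 1: append 42 -> window=[42] (not full yet)
step 2: append 3 -> window=[42, 3] (not full yet)
step 3: append 40 -> window=[42, 3, 40] (not full yet)
step 4: append 56 -> window=[42, 3, 40, 56] (not full yet)
step 5: append 40 -> window=[42, 3, 40, 56, 40] -> max=56
step 6: append 25 -> window=[3, 40, 56, 40, 25] -> max=56
step 7: append 52 -> window=[40, 56, 40, 25, 52] -> max=56
step 8: append 20 -> window=[56, 40, 25, 52, 20] -> max=56
step 9: append 54 -> window=[40, 25, 52, 20, 54] -> max=54
step 10: append 33 -> window=[25, 52, 20, 54, 33] -> max=54
Window #6 max = 54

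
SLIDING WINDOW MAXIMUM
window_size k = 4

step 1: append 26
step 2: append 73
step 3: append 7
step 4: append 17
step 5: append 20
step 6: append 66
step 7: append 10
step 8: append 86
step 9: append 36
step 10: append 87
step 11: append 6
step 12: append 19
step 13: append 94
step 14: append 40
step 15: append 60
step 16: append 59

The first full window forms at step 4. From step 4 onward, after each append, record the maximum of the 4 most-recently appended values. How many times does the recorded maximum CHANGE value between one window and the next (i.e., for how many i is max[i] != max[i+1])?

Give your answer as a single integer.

step 1: append 26 -> window=[26] (not full yet)
step 2: append 73 -> window=[26, 73] (not full yet)
step 3: append 7 -> window=[26, 73, 7] (not full yet)
step 4: append 17 -> window=[26, 73, 7, 17] -> max=73
step 5: append 20 -> window=[73, 7, 17, 20] -> max=73
step 6: append 66 -> window=[7, 17, 20, 66] -> max=66
step 7: append 10 -> window=[17, 20, 66, 10] -> max=66
step 8: append 86 -> window=[20, 66, 10, 86] -> max=86
step 9: append 36 -> window=[66, 10, 86, 36] -> max=86
step 10: append 87 -> window=[10, 86, 36, 87] -> max=87
step 11: append 6 -> window=[86, 36, 87, 6] -> max=87
step 12: append 19 -> window=[36, 87, 6, 19] -> max=87
step 13: append 94 -> window=[87, 6, 19, 94] -> max=94
step 14: append 40 -> window=[6, 19, 94, 40] -> max=94
step 15: append 60 -> window=[19, 94, 40, 60] -> max=94
step 16: append 59 -> window=[94, 40, 60, 59] -> max=94
Recorded maximums: 73 73 66 66 86 86 87 87 87 94 94 94 94
Changes between consecutive maximums: 4

Answer: 4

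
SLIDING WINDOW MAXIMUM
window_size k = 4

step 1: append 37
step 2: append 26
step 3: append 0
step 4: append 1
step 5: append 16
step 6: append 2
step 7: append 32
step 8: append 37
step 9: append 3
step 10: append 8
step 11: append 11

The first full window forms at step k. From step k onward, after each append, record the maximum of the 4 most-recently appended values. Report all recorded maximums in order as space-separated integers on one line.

step 1: append 37 -> window=[37] (not full yet)
step 2: append 26 -> window=[37, 26] (not full yet)
step 3: append 0 -> window=[37, 26, 0] (not full yet)
step 4: append 1 -> window=[37, 26, 0, 1] -> max=37
step 5: append 16 -> window=[26, 0, 1, 16] -> max=26
step 6: append 2 -> window=[0, 1, 16, 2] -> max=16
step 7: append 32 -> window=[1, 16, 2, 32] -> max=32
step 8: append 37 -> window=[16, 2, 32, 37] -> max=37
step 9: append 3 -> window=[2, 32, 37, 3] -> max=37
step 10: append 8 -> window=[32, 37, 3, 8] -> max=37
step 11: append 11 -> window=[37, 3, 8, 11] -> max=37

Answer: 37 26 16 32 37 37 37 37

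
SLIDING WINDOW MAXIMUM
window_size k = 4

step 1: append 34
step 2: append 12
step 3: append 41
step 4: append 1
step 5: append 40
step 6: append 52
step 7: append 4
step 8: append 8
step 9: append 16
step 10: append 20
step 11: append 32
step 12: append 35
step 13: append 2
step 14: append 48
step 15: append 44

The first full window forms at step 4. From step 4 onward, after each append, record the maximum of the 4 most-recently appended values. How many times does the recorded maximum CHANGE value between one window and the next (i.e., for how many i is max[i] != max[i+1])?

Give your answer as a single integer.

Answer: 5

Derivation:
step 1: append 34 -> window=[34] (not full yet)
step 2: append 12 -> window=[34, 12] (not full yet)
step 3: append 41 -> window=[34, 12, 41] (not full yet)
step 4: append 1 -> window=[34, 12, 41, 1] -> max=41
step 5: append 40 -> window=[12, 41, 1, 40] -> max=41
step 6: append 52 -> window=[41, 1, 40, 52] -> max=52
step 7: append 4 -> window=[1, 40, 52, 4] -> max=52
step 8: append 8 -> window=[40, 52, 4, 8] -> max=52
step 9: append 16 -> window=[52, 4, 8, 16] -> max=52
step 10: append 20 -> window=[4, 8, 16, 20] -> max=20
step 11: append 32 -> window=[8, 16, 20, 32] -> max=32
step 12: append 35 -> window=[16, 20, 32, 35] -> max=35
step 13: append 2 -> window=[20, 32, 35, 2] -> max=35
step 14: append 48 -> window=[32, 35, 2, 48] -> max=48
step 15: append 44 -> window=[35, 2, 48, 44] -> max=48
Recorded maximums: 41 41 52 52 52 52 20 32 35 35 48 48
Changes between consecutive maximums: 5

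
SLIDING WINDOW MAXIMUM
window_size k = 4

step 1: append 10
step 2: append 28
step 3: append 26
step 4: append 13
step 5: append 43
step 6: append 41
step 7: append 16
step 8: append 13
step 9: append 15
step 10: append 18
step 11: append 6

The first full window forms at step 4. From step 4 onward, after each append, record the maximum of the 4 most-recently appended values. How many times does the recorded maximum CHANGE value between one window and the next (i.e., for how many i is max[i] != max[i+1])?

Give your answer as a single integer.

step 1: append 10 -> window=[10] (not full yet)
step 2: append 28 -> window=[10, 28] (not full yet)
step 3: append 26 -> window=[10, 28, 26] (not full yet)
step 4: append 13 -> window=[10, 28, 26, 13] -> max=28
step 5: append 43 -> window=[28, 26, 13, 43] -> max=43
step 6: append 41 -> window=[26, 13, 43, 41] -> max=43
step 7: append 16 -> window=[13, 43, 41, 16] -> max=43
step 8: append 13 -> window=[43, 41, 16, 13] -> max=43
step 9: append 15 -> window=[41, 16, 13, 15] -> max=41
step 10: append 18 -> window=[16, 13, 15, 18] -> max=18
step 11: append 6 -> window=[13, 15, 18, 6] -> max=18
Recorded maximums: 28 43 43 43 43 41 18 18
Changes between consecutive maximums: 3

Answer: 3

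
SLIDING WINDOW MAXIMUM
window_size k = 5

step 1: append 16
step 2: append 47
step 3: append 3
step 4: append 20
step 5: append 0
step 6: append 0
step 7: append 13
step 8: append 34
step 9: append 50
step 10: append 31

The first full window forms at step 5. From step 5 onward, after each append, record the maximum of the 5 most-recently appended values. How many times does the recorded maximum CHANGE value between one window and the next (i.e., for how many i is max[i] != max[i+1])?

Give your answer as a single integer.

step 1: append 16 -> window=[16] (not full yet)
step 2: append 47 -> window=[16, 47] (not full yet)
step 3: append 3 -> window=[16, 47, 3] (not full yet)
step 4: append 20 -> window=[16, 47, 3, 20] (not full yet)
step 5: append 0 -> window=[16, 47, 3, 20, 0] -> max=47
step 6: append 0 -> window=[47, 3, 20, 0, 0] -> max=47
step 7: append 13 -> window=[3, 20, 0, 0, 13] -> max=20
step 8: append 34 -> window=[20, 0, 0, 13, 34] -> max=34
step 9: append 50 -> window=[0, 0, 13, 34, 50] -> max=50
step 10: append 31 -> window=[0, 13, 34, 50, 31] -> max=50
Recorded maximums: 47 47 20 34 50 50
Changes between consecutive maximums: 3

Answer: 3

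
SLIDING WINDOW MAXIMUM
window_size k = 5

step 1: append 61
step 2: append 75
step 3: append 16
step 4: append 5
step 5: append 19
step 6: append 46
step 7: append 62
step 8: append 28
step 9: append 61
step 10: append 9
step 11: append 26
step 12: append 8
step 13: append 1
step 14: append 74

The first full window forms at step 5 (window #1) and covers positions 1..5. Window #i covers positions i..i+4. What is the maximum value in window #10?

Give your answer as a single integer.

step 1: append 61 -> window=[61] (not full yet)
step 2: append 75 -> window=[61, 75] (not full yet)
step 3: append 16 -> window=[61, 75, 16] (not full yet)
step 4: append 5 -> window=[61, 75, 16, 5] (not full yet)
step 5: append 19 -> window=[61, 75, 16, 5, 19] -> max=75
step 6: append 46 -> window=[75, 16, 5, 19, 46] -> max=75
step 7: append 62 -> window=[16, 5, 19, 46, 62] -> max=62
step 8: append 28 -> window=[5, 19, 46, 62, 28] -> max=62
step 9: append 61 -> window=[19, 46, 62, 28, 61] -> max=62
step 10: append 9 -> window=[46, 62, 28, 61, 9] -> max=62
step 11: append 26 -> window=[62, 28, 61, 9, 26] -> max=62
step 12: append 8 -> window=[28, 61, 9, 26, 8] -> max=61
step 13: append 1 -> window=[61, 9, 26, 8, 1] -> max=61
step 14: append 74 -> window=[9, 26, 8, 1, 74] -> max=74
Window #10 max = 74

Answer: 74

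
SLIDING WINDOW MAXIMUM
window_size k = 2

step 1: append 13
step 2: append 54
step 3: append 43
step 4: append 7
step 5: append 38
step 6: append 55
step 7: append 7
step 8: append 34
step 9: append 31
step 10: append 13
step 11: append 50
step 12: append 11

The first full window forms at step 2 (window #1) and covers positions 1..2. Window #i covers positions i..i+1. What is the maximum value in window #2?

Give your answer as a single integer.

step 1: append 13 -> window=[13] (not full yet)
step 2: append 54 -> window=[13, 54] -> max=54
step 3: append 43 -> window=[54, 43] -> max=54
Window #2 max = 54

Answer: 54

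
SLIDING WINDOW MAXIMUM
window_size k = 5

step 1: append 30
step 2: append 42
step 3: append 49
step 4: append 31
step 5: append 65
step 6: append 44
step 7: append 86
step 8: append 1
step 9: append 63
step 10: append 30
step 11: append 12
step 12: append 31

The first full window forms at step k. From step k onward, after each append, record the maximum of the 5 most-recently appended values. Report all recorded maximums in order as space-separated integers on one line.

step 1: append 30 -> window=[30] (not full yet)
step 2: append 42 -> window=[30, 42] (not full yet)
step 3: append 49 -> window=[30, 42, 49] (not full yet)
step 4: append 31 -> window=[30, 42, 49, 31] (not full yet)
step 5: append 65 -> window=[30, 42, 49, 31, 65] -> max=65
step 6: append 44 -> window=[42, 49, 31, 65, 44] -> max=65
step 7: append 86 -> window=[49, 31, 65, 44, 86] -> max=86
step 8: append 1 -> window=[31, 65, 44, 86, 1] -> max=86
step 9: append 63 -> window=[65, 44, 86, 1, 63] -> max=86
step 10: append 30 -> window=[44, 86, 1, 63, 30] -> max=86
step 11: append 12 -> window=[86, 1, 63, 30, 12] -> max=86
step 12: append 31 -> window=[1, 63, 30, 12, 31] -> max=63

Answer: 65 65 86 86 86 86 86 63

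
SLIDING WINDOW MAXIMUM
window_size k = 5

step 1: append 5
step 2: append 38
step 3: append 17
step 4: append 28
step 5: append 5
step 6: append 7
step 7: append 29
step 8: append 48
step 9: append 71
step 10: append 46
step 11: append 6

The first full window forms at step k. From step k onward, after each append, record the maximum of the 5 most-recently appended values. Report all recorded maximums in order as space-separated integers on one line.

Answer: 38 38 29 48 71 71 71

Derivation:
step 1: append 5 -> window=[5] (not full yet)
step 2: append 38 -> window=[5, 38] (not full yet)
step 3: append 17 -> window=[5, 38, 17] (not full yet)
step 4: append 28 -> window=[5, 38, 17, 28] (not full yet)
step 5: append 5 -> window=[5, 38, 17, 28, 5] -> max=38
step 6: append 7 -> window=[38, 17, 28, 5, 7] -> max=38
step 7: append 29 -> window=[17, 28, 5, 7, 29] -> max=29
step 8: append 48 -> window=[28, 5, 7, 29, 48] -> max=48
step 9: append 71 -> window=[5, 7, 29, 48, 71] -> max=71
step 10: append 46 -> window=[7, 29, 48, 71, 46] -> max=71
step 11: append 6 -> window=[29, 48, 71, 46, 6] -> max=71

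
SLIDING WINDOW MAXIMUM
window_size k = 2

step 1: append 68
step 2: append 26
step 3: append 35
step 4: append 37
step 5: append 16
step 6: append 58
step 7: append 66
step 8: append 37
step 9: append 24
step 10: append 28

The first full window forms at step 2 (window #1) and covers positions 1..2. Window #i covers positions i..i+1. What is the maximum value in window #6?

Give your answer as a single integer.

step 1: append 68 -> window=[68] (not full yet)
step 2: append 26 -> window=[68, 26] -> max=68
step 3: append 35 -> window=[26, 35] -> max=35
step 4: append 37 -> window=[35, 37] -> max=37
step 5: append 16 -> window=[37, 16] -> max=37
step 6: append 58 -> window=[16, 58] -> max=58
step 7: append 66 -> window=[58, 66] -> max=66
Window #6 max = 66

Answer: 66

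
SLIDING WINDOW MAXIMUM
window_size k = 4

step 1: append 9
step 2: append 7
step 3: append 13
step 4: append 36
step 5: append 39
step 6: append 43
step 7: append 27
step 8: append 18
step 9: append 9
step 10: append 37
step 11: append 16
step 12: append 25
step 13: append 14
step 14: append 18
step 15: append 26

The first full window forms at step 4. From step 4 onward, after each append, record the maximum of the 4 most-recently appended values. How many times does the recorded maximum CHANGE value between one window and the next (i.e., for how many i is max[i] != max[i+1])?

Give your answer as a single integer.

Answer: 5

Derivation:
step 1: append 9 -> window=[9] (not full yet)
step 2: append 7 -> window=[9, 7] (not full yet)
step 3: append 13 -> window=[9, 7, 13] (not full yet)
step 4: append 36 -> window=[9, 7, 13, 36] -> max=36
step 5: append 39 -> window=[7, 13, 36, 39] -> max=39
step 6: append 43 -> window=[13, 36, 39, 43] -> max=43
step 7: append 27 -> window=[36, 39, 43, 27] -> max=43
step 8: append 18 -> window=[39, 43, 27, 18] -> max=43
step 9: append 9 -> window=[43, 27, 18, 9] -> max=43
step 10: append 37 -> window=[27, 18, 9, 37] -> max=37
step 11: append 16 -> window=[18, 9, 37, 16] -> max=37
step 12: append 25 -> window=[9, 37, 16, 25] -> max=37
step 13: append 14 -> window=[37, 16, 25, 14] -> max=37
step 14: append 18 -> window=[16, 25, 14, 18] -> max=25
step 15: append 26 -> window=[25, 14, 18, 26] -> max=26
Recorded maximums: 36 39 43 43 43 43 37 37 37 37 25 26
Changes between consecutive maximums: 5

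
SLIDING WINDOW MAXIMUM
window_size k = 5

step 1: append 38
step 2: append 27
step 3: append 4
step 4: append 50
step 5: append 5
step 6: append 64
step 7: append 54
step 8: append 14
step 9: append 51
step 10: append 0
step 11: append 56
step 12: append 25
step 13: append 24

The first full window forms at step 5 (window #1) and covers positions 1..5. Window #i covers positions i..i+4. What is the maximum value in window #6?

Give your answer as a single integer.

step 1: append 38 -> window=[38] (not full yet)
step 2: append 27 -> window=[38, 27] (not full yet)
step 3: append 4 -> window=[38, 27, 4] (not full yet)
step 4: append 50 -> window=[38, 27, 4, 50] (not full yet)
step 5: append 5 -> window=[38, 27, 4, 50, 5] -> max=50
step 6: append 64 -> window=[27, 4, 50, 5, 64] -> max=64
step 7: append 54 -> window=[4, 50, 5, 64, 54] -> max=64
step 8: append 14 -> window=[50, 5, 64, 54, 14] -> max=64
step 9: append 51 -> window=[5, 64, 54, 14, 51] -> max=64
step 10: append 0 -> window=[64, 54, 14, 51, 0] -> max=64
Window #6 max = 64

Answer: 64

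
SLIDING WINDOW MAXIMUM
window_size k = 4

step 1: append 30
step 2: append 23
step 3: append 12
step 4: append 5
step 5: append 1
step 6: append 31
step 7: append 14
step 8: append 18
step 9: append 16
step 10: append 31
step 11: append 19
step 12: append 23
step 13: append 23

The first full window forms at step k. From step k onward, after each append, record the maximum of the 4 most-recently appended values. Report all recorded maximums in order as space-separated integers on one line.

step 1: append 30 -> window=[30] (not full yet)
step 2: append 23 -> window=[30, 23] (not full yet)
step 3: append 12 -> window=[30, 23, 12] (not full yet)
step 4: append 5 -> window=[30, 23, 12, 5] -> max=30
step 5: append 1 -> window=[23, 12, 5, 1] -> max=23
step 6: append 31 -> window=[12, 5, 1, 31] -> max=31
step 7: append 14 -> window=[5, 1, 31, 14] -> max=31
step 8: append 18 -> window=[1, 31, 14, 18] -> max=31
step 9: append 16 -> window=[31, 14, 18, 16] -> max=31
step 10: append 31 -> window=[14, 18, 16, 31] -> max=31
step 11: append 19 -> window=[18, 16, 31, 19] -> max=31
step 12: append 23 -> window=[16, 31, 19, 23] -> max=31
step 13: append 23 -> window=[31, 19, 23, 23] -> max=31

Answer: 30 23 31 31 31 31 31 31 31 31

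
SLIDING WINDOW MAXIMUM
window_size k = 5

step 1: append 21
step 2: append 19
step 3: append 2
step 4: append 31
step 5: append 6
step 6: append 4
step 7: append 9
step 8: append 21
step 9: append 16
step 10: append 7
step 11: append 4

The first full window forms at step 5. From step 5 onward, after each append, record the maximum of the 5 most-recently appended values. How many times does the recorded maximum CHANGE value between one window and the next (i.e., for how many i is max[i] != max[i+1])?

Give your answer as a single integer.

step 1: append 21 -> window=[21] (not full yet)
step 2: append 19 -> window=[21, 19] (not full yet)
step 3: append 2 -> window=[21, 19, 2] (not full yet)
step 4: append 31 -> window=[21, 19, 2, 31] (not full yet)
step 5: append 6 -> window=[21, 19, 2, 31, 6] -> max=31
step 6: append 4 -> window=[19, 2, 31, 6, 4] -> max=31
step 7: append 9 -> window=[2, 31, 6, 4, 9] -> max=31
step 8: append 21 -> window=[31, 6, 4, 9, 21] -> max=31
step 9: append 16 -> window=[6, 4, 9, 21, 16] -> max=21
step 10: append 7 -> window=[4, 9, 21, 16, 7] -> max=21
step 11: append 4 -> window=[9, 21, 16, 7, 4] -> max=21
Recorded maximums: 31 31 31 31 21 21 21
Changes between consecutive maximums: 1

Answer: 1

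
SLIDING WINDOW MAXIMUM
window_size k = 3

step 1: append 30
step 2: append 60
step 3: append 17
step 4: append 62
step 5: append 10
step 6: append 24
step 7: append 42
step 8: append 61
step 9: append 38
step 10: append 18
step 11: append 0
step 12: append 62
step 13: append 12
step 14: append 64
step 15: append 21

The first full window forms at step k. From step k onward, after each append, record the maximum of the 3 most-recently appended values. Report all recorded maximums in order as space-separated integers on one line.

step 1: append 30 -> window=[30] (not full yet)
step 2: append 60 -> window=[30, 60] (not full yet)
step 3: append 17 -> window=[30, 60, 17] -> max=60
step 4: append 62 -> window=[60, 17, 62] -> max=62
step 5: append 10 -> window=[17, 62, 10] -> max=62
step 6: append 24 -> window=[62, 10, 24] -> max=62
step 7: append 42 -> window=[10, 24, 42] -> max=42
step 8: append 61 -> window=[24, 42, 61] -> max=61
step 9: append 38 -> window=[42, 61, 38] -> max=61
step 10: append 18 -> window=[61, 38, 18] -> max=61
step 11: append 0 -> window=[38, 18, 0] -> max=38
step 12: append 62 -> window=[18, 0, 62] -> max=62
step 13: append 12 -> window=[0, 62, 12] -> max=62
step 14: append 64 -> window=[62, 12, 64] -> max=64
step 15: append 21 -> window=[12, 64, 21] -> max=64

Answer: 60 62 62 62 42 61 61 61 38 62 62 64 64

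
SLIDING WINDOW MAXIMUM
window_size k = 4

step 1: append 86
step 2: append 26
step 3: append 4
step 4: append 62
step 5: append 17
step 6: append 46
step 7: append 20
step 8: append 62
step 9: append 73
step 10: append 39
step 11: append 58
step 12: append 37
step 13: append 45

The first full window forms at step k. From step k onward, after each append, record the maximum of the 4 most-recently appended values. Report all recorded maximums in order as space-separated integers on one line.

Answer: 86 62 62 62 62 73 73 73 73 58

Derivation:
step 1: append 86 -> window=[86] (not full yet)
step 2: append 26 -> window=[86, 26] (not full yet)
step 3: append 4 -> window=[86, 26, 4] (not full yet)
step 4: append 62 -> window=[86, 26, 4, 62] -> max=86
step 5: append 17 -> window=[26, 4, 62, 17] -> max=62
step 6: append 46 -> window=[4, 62, 17, 46] -> max=62
step 7: append 20 -> window=[62, 17, 46, 20] -> max=62
step 8: append 62 -> window=[17, 46, 20, 62] -> max=62
step 9: append 73 -> window=[46, 20, 62, 73] -> max=73
step 10: append 39 -> window=[20, 62, 73, 39] -> max=73
step 11: append 58 -> window=[62, 73, 39, 58] -> max=73
step 12: append 37 -> window=[73, 39, 58, 37] -> max=73
step 13: append 45 -> window=[39, 58, 37, 45] -> max=58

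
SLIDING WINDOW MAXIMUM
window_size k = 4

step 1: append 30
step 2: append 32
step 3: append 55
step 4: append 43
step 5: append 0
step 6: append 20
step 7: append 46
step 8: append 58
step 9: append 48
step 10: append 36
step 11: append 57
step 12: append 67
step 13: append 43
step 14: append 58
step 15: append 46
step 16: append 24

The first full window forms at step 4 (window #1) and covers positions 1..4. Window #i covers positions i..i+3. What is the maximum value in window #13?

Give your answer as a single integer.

step 1: append 30 -> window=[30] (not full yet)
step 2: append 32 -> window=[30, 32] (not full yet)
step 3: append 55 -> window=[30, 32, 55] (not full yet)
step 4: append 43 -> window=[30, 32, 55, 43] -> max=55
step 5: append 0 -> window=[32, 55, 43, 0] -> max=55
step 6: append 20 -> window=[55, 43, 0, 20] -> max=55
step 7: append 46 -> window=[43, 0, 20, 46] -> max=46
step 8: append 58 -> window=[0, 20, 46, 58] -> max=58
step 9: append 48 -> window=[20, 46, 58, 48] -> max=58
step 10: append 36 -> window=[46, 58, 48, 36] -> max=58
step 11: append 57 -> window=[58, 48, 36, 57] -> max=58
step 12: append 67 -> window=[48, 36, 57, 67] -> max=67
step 13: append 43 -> window=[36, 57, 67, 43] -> max=67
step 14: append 58 -> window=[57, 67, 43, 58] -> max=67
step 15: append 46 -> window=[67, 43, 58, 46] -> max=67
step 16: append 24 -> window=[43, 58, 46, 24] -> max=58
Window #13 max = 58

Answer: 58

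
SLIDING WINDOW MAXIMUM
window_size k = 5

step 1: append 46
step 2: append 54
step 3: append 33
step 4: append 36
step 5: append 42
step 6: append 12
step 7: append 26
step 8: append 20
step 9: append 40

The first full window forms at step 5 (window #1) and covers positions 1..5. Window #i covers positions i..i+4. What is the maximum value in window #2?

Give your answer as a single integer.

step 1: append 46 -> window=[46] (not full yet)
step 2: append 54 -> window=[46, 54] (not full yet)
step 3: append 33 -> window=[46, 54, 33] (not full yet)
step 4: append 36 -> window=[46, 54, 33, 36] (not full yet)
step 5: append 42 -> window=[46, 54, 33, 36, 42] -> max=54
step 6: append 12 -> window=[54, 33, 36, 42, 12] -> max=54
Window #2 max = 54

Answer: 54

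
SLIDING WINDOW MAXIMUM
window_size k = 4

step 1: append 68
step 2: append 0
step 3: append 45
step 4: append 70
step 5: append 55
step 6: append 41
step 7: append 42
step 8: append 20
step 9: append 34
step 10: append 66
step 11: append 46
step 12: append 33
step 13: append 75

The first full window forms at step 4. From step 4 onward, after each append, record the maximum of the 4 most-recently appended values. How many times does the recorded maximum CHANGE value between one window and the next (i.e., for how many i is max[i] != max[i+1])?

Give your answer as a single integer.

Answer: 4

Derivation:
step 1: append 68 -> window=[68] (not full yet)
step 2: append 0 -> window=[68, 0] (not full yet)
step 3: append 45 -> window=[68, 0, 45] (not full yet)
step 4: append 70 -> window=[68, 0, 45, 70] -> max=70
step 5: append 55 -> window=[0, 45, 70, 55] -> max=70
step 6: append 41 -> window=[45, 70, 55, 41] -> max=70
step 7: append 42 -> window=[70, 55, 41, 42] -> max=70
step 8: append 20 -> window=[55, 41, 42, 20] -> max=55
step 9: append 34 -> window=[41, 42, 20, 34] -> max=42
step 10: append 66 -> window=[42, 20, 34, 66] -> max=66
step 11: append 46 -> window=[20, 34, 66, 46] -> max=66
step 12: append 33 -> window=[34, 66, 46, 33] -> max=66
step 13: append 75 -> window=[66, 46, 33, 75] -> max=75
Recorded maximums: 70 70 70 70 55 42 66 66 66 75
Changes between consecutive maximums: 4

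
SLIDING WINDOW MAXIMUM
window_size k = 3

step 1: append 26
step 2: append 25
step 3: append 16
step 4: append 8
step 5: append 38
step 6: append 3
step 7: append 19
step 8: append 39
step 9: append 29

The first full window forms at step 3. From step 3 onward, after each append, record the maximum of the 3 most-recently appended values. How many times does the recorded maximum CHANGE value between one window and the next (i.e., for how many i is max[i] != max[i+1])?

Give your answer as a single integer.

step 1: append 26 -> window=[26] (not full yet)
step 2: append 25 -> window=[26, 25] (not full yet)
step 3: append 16 -> window=[26, 25, 16] -> max=26
step 4: append 8 -> window=[25, 16, 8] -> max=25
step 5: append 38 -> window=[16, 8, 38] -> max=38
step 6: append 3 -> window=[8, 38, 3] -> max=38
step 7: append 19 -> window=[38, 3, 19] -> max=38
step 8: append 39 -> window=[3, 19, 39] -> max=39
step 9: append 29 -> window=[19, 39, 29] -> max=39
Recorded maximums: 26 25 38 38 38 39 39
Changes between consecutive maximums: 3

Answer: 3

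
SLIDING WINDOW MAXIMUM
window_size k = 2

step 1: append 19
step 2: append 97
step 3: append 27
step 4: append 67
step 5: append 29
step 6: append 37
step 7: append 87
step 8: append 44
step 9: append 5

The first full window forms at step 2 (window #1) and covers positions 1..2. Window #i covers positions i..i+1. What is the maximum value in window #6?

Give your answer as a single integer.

step 1: append 19 -> window=[19] (not full yet)
step 2: append 97 -> window=[19, 97] -> max=97
step 3: append 27 -> window=[97, 27] -> max=97
step 4: append 67 -> window=[27, 67] -> max=67
step 5: append 29 -> window=[67, 29] -> max=67
step 6: append 37 -> window=[29, 37] -> max=37
step 7: append 87 -> window=[37, 87] -> max=87
Window #6 max = 87

Answer: 87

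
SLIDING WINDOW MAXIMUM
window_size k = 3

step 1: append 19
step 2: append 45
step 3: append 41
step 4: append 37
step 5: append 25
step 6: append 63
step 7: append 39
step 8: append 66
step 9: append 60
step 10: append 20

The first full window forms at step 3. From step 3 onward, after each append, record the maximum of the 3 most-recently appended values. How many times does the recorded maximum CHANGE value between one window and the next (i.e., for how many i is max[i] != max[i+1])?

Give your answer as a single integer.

Answer: 3

Derivation:
step 1: append 19 -> window=[19] (not full yet)
step 2: append 45 -> window=[19, 45] (not full yet)
step 3: append 41 -> window=[19, 45, 41] -> max=45
step 4: append 37 -> window=[45, 41, 37] -> max=45
step 5: append 25 -> window=[41, 37, 25] -> max=41
step 6: append 63 -> window=[37, 25, 63] -> max=63
step 7: append 39 -> window=[25, 63, 39] -> max=63
step 8: append 66 -> window=[63, 39, 66] -> max=66
step 9: append 60 -> window=[39, 66, 60] -> max=66
step 10: append 20 -> window=[66, 60, 20] -> max=66
Recorded maximums: 45 45 41 63 63 66 66 66
Changes between consecutive maximums: 3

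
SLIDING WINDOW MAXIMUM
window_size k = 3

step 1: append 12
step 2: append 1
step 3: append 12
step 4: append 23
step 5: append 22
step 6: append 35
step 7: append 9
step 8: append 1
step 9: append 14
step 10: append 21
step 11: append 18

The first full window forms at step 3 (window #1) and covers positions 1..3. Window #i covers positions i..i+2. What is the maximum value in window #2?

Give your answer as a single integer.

step 1: append 12 -> window=[12] (not full yet)
step 2: append 1 -> window=[12, 1] (not full yet)
step 3: append 12 -> window=[12, 1, 12] -> max=12
step 4: append 23 -> window=[1, 12, 23] -> max=23
Window #2 max = 23

Answer: 23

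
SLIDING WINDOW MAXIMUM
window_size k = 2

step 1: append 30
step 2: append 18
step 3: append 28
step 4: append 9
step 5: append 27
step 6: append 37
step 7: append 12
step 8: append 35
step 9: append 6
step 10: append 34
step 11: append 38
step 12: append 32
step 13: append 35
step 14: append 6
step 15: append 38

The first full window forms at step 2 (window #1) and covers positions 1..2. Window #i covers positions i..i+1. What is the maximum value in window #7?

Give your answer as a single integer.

step 1: append 30 -> window=[30] (not full yet)
step 2: append 18 -> window=[30, 18] -> max=30
step 3: append 28 -> window=[18, 28] -> max=28
step 4: append 9 -> window=[28, 9] -> max=28
step 5: append 27 -> window=[9, 27] -> max=27
step 6: append 37 -> window=[27, 37] -> max=37
step 7: append 12 -> window=[37, 12] -> max=37
step 8: append 35 -> window=[12, 35] -> max=35
Window #7 max = 35

Answer: 35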